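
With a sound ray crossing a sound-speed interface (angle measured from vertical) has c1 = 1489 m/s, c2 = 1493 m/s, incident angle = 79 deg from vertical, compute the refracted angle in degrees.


sin(theta2) = (c2/c1)*sin(theta1) = (1493/1489)*sin(79 deg) = 0.98426
theta2 = arcsin(0.98426) = 79.82

79.82 deg


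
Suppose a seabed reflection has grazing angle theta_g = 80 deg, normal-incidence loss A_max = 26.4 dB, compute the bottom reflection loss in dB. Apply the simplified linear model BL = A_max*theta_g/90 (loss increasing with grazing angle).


23.47 dB


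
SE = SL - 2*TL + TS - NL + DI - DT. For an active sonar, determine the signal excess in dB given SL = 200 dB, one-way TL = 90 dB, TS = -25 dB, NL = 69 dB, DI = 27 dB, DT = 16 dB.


SE = SL - 2*TL + TS - NL + DI - DT = 200 - 2*90 + (-25) - 69 + 27 - 16 = -63

-63 dB


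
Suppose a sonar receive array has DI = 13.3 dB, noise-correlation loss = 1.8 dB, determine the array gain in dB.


AG = DI - L_corr = 13.3 - 1.8 = 11.5

11.5 dB


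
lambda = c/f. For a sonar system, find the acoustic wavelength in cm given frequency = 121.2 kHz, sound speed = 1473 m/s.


lambda = c/f = 1473 / 121200 = 0.0122 m = 1.22 cm

1.22 cm


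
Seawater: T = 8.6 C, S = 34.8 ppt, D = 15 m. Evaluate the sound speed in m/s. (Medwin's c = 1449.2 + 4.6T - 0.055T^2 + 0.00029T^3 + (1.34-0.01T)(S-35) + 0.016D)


1484.87 m/s


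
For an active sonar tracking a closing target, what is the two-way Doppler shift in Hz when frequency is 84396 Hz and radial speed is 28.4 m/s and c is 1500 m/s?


3195.8 Hz


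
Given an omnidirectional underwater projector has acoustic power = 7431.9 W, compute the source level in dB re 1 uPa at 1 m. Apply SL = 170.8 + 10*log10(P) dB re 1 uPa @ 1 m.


SL = 170.8 + 10*log10(7431.9) = 170.8 + 38.71 = 209.51

209.51 dB


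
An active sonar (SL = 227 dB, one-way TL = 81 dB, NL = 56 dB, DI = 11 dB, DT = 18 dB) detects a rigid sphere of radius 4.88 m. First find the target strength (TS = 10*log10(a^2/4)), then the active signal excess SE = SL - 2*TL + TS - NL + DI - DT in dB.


Step 1: TS = 10*log10(4.88^2/4) = 7.75 dB
Step 2: SE = SL - 2*TL + TS - NL + DI - DT = 227 - 2*81 + (7.75) - 56 + 11 - 18 = 9.75

9.75 dB


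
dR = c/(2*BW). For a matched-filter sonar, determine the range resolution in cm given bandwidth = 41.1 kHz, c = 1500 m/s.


1.82 cm


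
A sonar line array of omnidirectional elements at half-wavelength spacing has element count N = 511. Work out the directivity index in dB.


DI = 10*log10(511) = 27.08

27.08 dB


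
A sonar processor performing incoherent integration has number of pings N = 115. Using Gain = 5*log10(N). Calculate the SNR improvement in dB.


Gain = 5*log10(115) = 10.3

10.3 dB


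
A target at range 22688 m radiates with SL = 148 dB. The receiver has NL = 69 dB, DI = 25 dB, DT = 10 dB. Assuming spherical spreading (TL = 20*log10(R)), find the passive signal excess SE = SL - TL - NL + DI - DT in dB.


Step 1: TL = 20*log10(22688) = 87.12 dB
Step 2: SE = 148 - 87.12 - 69 + 25 - 10 = 6.88

6.88 dB


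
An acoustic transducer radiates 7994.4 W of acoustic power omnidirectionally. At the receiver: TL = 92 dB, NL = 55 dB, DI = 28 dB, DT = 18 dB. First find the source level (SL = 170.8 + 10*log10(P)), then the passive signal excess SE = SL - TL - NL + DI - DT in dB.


Step 1: SL = 170.8 + 10*log10(7994.4) = 209.83 dB
Step 2: SE = SL - TL - NL + DI - DT = 209.83 - 92 - 55 + 28 - 18 = 72.83

72.83 dB


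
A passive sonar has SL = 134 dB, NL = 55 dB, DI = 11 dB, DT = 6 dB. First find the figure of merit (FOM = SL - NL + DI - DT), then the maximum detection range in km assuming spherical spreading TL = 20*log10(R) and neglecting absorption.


Step 1: FOM = SL - NL + DI - DT = 134 - 55 + 11 - 6 = 84 dB
Step 2: at max range FOM = TL = 20*log10(R), so R = 10^(84/20) = 15848.93 m = 15.85 km

15.85 km


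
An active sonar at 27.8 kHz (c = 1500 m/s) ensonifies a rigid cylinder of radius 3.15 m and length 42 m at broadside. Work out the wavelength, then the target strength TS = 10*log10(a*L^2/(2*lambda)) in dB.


Step 1: lambda = c/f = 1500/27800 = 0.05396 m
Step 2: TS = 10*log10(a*L^2/(2*lambda)) = 10*log10(3.15*42^2/(2*0.05396)) = 47.12

47.12 dB


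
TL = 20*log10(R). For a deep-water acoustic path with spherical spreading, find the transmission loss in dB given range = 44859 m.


TL = 20*log10(44859) = 93.04

93.04 dB


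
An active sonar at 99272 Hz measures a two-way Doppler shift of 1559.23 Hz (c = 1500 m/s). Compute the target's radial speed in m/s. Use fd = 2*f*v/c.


From fd = 2*f*v/c, v = c*fd/(2*f) = 1500 * 1559.23 / (2*99272) = 11.78

11.78 m/s


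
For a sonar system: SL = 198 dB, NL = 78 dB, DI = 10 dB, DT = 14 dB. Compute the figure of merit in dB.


116 dB


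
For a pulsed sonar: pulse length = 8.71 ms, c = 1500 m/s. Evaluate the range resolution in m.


dR = c*tau/2 = 1500 * 8.71e-3 / 2 = 6.5325

6.5325 m


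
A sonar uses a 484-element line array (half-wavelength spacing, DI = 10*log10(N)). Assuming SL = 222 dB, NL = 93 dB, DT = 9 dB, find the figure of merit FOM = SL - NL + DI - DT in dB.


Step 1: DI = 10*log10(484) = 26.85 dB
Step 2: FOM = SL - NL + DI - DT = 222 - 93 + 26.85 - 9 = 146.85

146.85 dB


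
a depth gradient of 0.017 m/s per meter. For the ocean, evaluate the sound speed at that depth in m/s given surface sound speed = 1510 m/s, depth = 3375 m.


c = 1510 + 0.017 * 3375 = 1567.375

1567.375 m/s


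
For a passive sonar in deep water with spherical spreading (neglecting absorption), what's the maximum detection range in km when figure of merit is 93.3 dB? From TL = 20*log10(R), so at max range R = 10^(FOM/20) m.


At max range FOM = TL, so 20*log10(R) = 93.3
R = 10^(93.3/20) = 46238.1 m = 46.24 km

46.24 km


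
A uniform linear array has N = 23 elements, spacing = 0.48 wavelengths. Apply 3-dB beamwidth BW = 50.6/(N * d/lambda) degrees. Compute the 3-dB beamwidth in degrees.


BW = 50.6 / (23 * 0.48) = 50.6 / 11.04 = 4.58

4.58 deg


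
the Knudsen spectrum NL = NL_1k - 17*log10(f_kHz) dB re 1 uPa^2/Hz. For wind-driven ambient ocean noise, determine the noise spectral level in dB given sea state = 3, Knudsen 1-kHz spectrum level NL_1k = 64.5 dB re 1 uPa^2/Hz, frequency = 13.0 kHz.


NL = NL_1k - 17*log10(f_kHz) = 64.5 - 17*log10(13.0) = 64.5 - (18.94) = 45.56

45.56 dB


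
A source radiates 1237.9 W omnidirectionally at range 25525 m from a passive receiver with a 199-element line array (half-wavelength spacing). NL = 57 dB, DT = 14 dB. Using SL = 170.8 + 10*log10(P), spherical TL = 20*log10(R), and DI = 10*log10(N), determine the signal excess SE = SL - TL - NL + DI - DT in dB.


65.58 dB


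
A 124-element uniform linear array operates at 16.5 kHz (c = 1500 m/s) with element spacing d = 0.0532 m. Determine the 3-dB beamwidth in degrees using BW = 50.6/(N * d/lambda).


Step 1: lambda = 1500/16500 = 0.09091 m
Step 2: d/lambda = 0.0532/0.09091 = 0.5852
Step 3: BW = 50.6/(N * d/lambda) = 50.6/(124 * 0.5852) = 0.7

0.7 deg


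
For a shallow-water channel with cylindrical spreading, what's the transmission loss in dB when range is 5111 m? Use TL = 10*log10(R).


37.09 dB


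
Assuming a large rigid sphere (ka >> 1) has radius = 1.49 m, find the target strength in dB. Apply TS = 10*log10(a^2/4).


-2.56 dB


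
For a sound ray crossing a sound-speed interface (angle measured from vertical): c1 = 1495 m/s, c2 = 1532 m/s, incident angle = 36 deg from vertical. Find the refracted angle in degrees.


sin(theta2) = (c2/c1)*sin(theta1) = (1532/1495)*sin(36 deg) = 0.60233
theta2 = arcsin(0.60233) = 37.04

37.04 deg


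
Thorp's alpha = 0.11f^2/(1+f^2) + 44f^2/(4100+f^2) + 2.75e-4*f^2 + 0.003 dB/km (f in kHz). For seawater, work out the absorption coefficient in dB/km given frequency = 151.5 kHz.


f^2 = 22952.25
alpha = 0.11*22952.25/(1+22952.25) + 44*22952.25/(4100+22952.25) + 2.75e-4*22952.25 + 0.003 = 43.756

43.756 dB/km


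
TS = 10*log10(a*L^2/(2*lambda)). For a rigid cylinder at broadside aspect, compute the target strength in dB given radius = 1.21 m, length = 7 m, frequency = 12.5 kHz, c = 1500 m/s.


lambda = 1500/12500 = 0.12 m
TS = 10*log10(1.21*7^2/(2*0.12)) = 23.93

23.93 dB


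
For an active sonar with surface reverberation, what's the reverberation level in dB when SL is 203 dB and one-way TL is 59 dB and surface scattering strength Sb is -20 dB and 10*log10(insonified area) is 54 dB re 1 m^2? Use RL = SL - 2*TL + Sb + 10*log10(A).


RL = SL - 2*TL + Sb + 10*log10(A) = 203 - 2*59 + (-20) + 54 = 119

119 dB


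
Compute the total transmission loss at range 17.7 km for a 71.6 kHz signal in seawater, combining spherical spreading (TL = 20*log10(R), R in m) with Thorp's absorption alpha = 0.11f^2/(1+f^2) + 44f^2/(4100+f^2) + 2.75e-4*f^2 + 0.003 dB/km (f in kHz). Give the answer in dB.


Step 1 (Thorp): alpha = 0.11*5126.56/(1+5126.56) + 44*5126.56/(4100+5126.56) + 2.75e-4*5126.56 + 0.003 = 25.9705 dB/km
Step 2: TL_spread = 20*log10(17700) = 84.96 dB
Step 3: TL_abs = alpha*R = 25.9705 * 17.7 = 459.68 dB
Step 4: TL_total = 84.96 + 459.68 = 544.64

544.64 dB


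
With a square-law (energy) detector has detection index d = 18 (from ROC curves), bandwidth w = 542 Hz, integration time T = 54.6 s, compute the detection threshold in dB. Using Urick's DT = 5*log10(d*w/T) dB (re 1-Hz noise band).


DT = 5*log10(d*w/T) = 5*log10(18 * 542 / 54.6) = 5*log10(178.68) = 11.26

11.26 dB


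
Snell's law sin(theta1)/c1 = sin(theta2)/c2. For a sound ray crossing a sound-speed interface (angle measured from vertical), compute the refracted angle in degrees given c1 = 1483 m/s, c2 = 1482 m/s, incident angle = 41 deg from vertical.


sin(theta2) = (c2/c1)*sin(theta1) = (1482/1483)*sin(41 deg) = 0.65562
theta2 = arcsin(0.65562) = 40.97

40.97 deg


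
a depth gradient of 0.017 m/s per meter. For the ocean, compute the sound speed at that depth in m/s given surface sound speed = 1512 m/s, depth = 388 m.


c = 1512 + 0.017 * 388 = 1518.596

1518.596 m/s


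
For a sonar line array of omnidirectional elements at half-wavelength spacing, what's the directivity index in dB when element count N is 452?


DI = 10*log10(452) = 26.55

26.55 dB


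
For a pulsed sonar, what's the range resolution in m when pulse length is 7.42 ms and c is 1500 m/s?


5.565 m


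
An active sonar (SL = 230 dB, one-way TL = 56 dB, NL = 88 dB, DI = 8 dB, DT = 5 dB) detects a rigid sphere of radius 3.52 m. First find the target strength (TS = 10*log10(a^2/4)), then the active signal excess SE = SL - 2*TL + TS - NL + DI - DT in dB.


Step 1: TS = 10*log10(3.52^2/4) = 4.91 dB
Step 2: SE = SL - 2*TL + TS - NL + DI - DT = 230 - 2*56 + (4.91) - 88 + 8 - 5 = 37.91

37.91 dB


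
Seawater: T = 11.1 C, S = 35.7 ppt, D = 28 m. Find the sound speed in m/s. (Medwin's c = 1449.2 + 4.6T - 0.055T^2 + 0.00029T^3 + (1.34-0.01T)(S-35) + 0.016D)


c = 1449.2 + 4.6*11.1 - 0.055*11.1^2 + 0.00029*11.1^3 + (1.34 - 0.01*11.1)*(35.7 - 35) + 0.016*28 = 1495.19

1495.19 m/s


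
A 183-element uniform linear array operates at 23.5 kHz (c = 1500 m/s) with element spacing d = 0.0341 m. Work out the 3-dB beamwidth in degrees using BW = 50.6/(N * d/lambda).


0.52 deg


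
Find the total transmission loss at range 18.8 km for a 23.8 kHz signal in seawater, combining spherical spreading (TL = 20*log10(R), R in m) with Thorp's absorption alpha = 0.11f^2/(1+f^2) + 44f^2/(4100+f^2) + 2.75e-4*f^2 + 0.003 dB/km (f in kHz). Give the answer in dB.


190.94 dB


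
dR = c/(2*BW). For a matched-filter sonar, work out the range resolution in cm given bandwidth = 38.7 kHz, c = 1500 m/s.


dR = c/(2*BW) = 1500 / (2 * 38.7e3) = 0.0194 m = 1.94 cm

1.94 cm


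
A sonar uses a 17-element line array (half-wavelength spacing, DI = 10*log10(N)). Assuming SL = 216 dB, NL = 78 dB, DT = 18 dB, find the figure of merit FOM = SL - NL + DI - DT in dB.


Step 1: DI = 10*log10(17) = 12.3 dB
Step 2: FOM = SL - NL + DI - DT = 216 - 78 + 12.3 - 18 = 132.3

132.3 dB


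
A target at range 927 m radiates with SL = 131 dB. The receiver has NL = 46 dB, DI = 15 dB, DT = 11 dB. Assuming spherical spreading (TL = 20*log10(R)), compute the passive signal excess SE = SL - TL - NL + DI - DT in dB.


Step 1: TL = 20*log10(927) = 59.34 dB
Step 2: SE = 131 - 59.34 - 46 + 15 - 11 = 29.66

29.66 dB


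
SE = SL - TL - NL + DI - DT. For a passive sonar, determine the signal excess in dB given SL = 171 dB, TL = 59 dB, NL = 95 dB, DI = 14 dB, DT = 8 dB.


23 dB


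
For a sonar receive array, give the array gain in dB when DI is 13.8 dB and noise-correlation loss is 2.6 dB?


AG = DI - L_corr = 13.8 - 2.6 = 11.2

11.2 dB


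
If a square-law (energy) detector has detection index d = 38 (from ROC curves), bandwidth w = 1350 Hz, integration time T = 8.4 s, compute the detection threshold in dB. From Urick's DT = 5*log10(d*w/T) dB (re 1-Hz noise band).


18.93 dB


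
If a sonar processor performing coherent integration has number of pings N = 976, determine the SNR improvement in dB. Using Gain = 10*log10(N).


Gain = 10*log10(976) = 29.89

29.89 dB


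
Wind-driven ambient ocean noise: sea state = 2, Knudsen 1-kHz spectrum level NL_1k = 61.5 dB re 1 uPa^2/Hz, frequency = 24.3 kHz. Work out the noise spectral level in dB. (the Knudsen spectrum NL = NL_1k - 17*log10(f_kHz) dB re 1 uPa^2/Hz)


NL = NL_1k - 17*log10(f_kHz) = 61.5 - 17*log10(24.3) = 61.5 - (23.56) = 37.94

37.94 dB


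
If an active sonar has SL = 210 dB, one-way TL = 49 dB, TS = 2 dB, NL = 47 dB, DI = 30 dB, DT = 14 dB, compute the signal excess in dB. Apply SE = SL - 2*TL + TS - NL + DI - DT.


SE = SL - 2*TL + TS - NL + DI - DT = 210 - 2*49 + (2) - 47 + 30 - 14 = 83

83 dB


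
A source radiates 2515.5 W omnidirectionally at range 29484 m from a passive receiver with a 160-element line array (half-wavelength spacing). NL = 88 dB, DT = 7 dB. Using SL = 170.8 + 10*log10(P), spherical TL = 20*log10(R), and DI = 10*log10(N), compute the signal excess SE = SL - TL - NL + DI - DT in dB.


42.46 dB


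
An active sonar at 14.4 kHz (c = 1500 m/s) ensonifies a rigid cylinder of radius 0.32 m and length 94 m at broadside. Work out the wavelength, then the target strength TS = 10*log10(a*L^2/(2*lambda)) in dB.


Step 1: lambda = c/f = 1500/14400 = 0.10417 m
Step 2: TS = 10*log10(a*L^2/(2*lambda)) = 10*log10(0.32*94^2/(2*0.10417)) = 41.33

41.33 dB


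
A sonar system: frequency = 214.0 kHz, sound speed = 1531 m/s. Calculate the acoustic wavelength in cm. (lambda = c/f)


0.72 cm


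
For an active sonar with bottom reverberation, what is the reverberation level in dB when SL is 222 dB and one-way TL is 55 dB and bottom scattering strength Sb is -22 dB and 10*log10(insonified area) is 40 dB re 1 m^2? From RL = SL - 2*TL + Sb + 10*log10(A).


130 dB


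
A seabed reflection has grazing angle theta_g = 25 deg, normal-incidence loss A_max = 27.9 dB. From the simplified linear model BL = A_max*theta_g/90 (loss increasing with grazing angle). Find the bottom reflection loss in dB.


BL = A_max * theta_g / 90 = 27.9 * 25 / 90 = 7.75

7.75 dB


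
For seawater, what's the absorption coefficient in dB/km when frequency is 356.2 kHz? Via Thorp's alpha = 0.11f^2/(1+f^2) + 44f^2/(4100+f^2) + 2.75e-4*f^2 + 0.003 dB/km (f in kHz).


f^2 = 126878.44
alpha = 0.11*126878.44/(1+126878.44) + 44*126878.44/(4100+126878.44) + 2.75e-4*126878.44 + 0.003 = 77.627

77.627 dB/km


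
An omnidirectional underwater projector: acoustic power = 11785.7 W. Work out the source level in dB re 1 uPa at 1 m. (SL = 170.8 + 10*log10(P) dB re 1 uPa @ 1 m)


211.51 dB


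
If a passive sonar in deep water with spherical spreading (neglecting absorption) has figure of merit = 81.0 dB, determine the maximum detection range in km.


At max range FOM = TL, so 20*log10(R) = 81.0
R = 10^(81.0/20) = 11220.18 m = 11.22 km

11.22 km


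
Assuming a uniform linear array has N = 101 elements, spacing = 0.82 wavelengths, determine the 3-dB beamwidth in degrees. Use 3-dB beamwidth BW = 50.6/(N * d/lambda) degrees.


BW = 50.6 / (101 * 0.82) = 50.6 / 82.82 = 0.61

0.61 deg


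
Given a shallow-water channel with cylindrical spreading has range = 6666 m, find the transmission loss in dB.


38.24 dB


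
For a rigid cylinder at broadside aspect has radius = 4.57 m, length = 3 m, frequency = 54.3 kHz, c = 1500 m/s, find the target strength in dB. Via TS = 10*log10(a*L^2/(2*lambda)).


28.72 dB


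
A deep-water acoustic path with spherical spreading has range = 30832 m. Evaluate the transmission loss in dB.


89.78 dB


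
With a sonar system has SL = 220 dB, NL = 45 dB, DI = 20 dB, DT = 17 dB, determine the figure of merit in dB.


FOM = SL - NL + DI - DT = 220 - 45 + 20 - 17 = 178

178 dB


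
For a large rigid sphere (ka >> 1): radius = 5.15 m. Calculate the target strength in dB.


8.22 dB


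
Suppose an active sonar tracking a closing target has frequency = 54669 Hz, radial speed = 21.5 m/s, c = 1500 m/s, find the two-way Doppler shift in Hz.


fd = 2*f*v/c = 2 * 54669 * 21.5 / 1500 = 1567.18

1567.18 Hz


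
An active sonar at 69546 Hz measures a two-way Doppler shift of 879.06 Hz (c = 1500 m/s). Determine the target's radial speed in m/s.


From fd = 2*f*v/c, v = c*fd/(2*f) = 1500 * 879.06 / (2*69546) = 9.48

9.48 m/s


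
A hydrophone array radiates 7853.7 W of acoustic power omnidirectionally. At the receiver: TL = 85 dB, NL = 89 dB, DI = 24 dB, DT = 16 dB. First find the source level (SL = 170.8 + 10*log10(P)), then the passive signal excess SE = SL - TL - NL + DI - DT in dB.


Step 1: SL = 170.8 + 10*log10(7853.7) = 209.75 dB
Step 2: SE = SL - TL - NL + DI - DT = 209.75 - 85 - 89 + 24 - 16 = 43.75

43.75 dB


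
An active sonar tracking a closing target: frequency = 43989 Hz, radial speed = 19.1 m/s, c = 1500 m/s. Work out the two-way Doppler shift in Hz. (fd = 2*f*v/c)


1120.25 Hz


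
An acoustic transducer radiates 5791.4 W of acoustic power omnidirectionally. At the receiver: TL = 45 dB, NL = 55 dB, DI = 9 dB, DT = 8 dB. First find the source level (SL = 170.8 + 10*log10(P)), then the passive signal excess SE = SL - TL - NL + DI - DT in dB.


Step 1: SL = 170.8 + 10*log10(5791.4) = 208.43 dB
Step 2: SE = SL - TL - NL + DI - DT = 208.43 - 45 - 55 + 9 - 8 = 109.43

109.43 dB


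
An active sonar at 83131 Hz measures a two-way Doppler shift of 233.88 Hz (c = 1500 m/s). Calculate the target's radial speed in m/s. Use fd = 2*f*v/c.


From fd = 2*f*v/c, v = c*fd/(2*f) = 1500 * 233.88 / (2*83131) = 2.11

2.11 m/s


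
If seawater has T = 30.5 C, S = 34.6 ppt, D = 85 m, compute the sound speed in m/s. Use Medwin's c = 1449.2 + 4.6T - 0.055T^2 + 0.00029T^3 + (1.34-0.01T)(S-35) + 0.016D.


1547.51 m/s


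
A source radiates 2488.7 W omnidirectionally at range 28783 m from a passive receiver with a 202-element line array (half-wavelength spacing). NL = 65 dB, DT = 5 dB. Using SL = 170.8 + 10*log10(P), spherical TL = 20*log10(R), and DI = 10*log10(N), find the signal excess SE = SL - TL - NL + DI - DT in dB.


68.63 dB


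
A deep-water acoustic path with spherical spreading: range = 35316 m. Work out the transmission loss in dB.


90.96 dB


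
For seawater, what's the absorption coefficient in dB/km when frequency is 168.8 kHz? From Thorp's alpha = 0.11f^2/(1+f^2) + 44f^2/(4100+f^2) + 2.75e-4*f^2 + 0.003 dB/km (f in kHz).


f^2 = 28493.44
alpha = 0.11*28493.44/(1+28493.44) + 44*28493.44/(4100+28493.44) + 2.75e-4*28493.44 + 0.003 = 46.414

46.414 dB/km


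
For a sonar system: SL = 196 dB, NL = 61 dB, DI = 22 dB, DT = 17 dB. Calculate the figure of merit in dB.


140 dB


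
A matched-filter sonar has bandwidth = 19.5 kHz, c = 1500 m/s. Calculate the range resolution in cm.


dR = c/(2*BW) = 1500 / (2 * 19.5e3) = 0.0385 m = 3.85 cm

3.85 cm


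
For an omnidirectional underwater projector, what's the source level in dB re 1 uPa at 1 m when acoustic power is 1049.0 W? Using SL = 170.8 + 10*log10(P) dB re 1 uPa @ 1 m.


SL = 170.8 + 10*log10(1049.0) = 170.8 + 30.21 = 201.01

201.01 dB


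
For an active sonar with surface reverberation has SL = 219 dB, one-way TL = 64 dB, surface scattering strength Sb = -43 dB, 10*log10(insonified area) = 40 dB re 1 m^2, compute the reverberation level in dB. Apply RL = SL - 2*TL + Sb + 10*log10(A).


RL = SL - 2*TL + Sb + 10*log10(A) = 219 - 2*64 + (-43) + 40 = 88

88 dB


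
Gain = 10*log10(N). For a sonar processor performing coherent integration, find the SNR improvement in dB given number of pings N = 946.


Gain = 10*log10(946) = 29.76

29.76 dB


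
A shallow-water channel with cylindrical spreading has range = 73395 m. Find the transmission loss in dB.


48.66 dB


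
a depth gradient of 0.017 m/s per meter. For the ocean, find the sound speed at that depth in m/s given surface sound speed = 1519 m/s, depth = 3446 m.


1577.582 m/s


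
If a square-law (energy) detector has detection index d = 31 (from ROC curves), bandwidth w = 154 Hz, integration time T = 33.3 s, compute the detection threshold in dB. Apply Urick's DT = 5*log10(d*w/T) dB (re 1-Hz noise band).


10.78 dB


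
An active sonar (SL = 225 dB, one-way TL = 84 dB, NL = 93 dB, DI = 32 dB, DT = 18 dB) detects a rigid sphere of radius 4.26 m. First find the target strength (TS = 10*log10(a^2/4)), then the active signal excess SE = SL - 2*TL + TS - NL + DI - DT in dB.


Step 1: TS = 10*log10(4.26^2/4) = 6.57 dB
Step 2: SE = SL - 2*TL + TS - NL + DI - DT = 225 - 2*84 + (6.57) - 93 + 32 - 18 = -15.43

-15.43 dB


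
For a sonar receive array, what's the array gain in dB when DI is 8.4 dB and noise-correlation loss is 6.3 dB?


2.1 dB


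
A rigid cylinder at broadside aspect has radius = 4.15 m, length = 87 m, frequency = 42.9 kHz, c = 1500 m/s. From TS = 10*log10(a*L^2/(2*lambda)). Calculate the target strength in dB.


56.52 dB


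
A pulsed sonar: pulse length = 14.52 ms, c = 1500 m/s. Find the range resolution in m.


dR = c*tau/2 = 1500 * 14.52e-3 / 2 = 10.89

10.89 m


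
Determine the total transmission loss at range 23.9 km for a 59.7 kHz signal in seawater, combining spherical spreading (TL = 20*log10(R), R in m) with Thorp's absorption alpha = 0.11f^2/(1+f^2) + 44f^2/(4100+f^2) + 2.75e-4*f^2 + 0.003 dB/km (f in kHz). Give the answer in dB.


Step 1 (Thorp): alpha = 0.11*3564.09/(1+3564.09) + 44*3564.09/(4100+3564.09) + 2.75e-4*3564.09 + 0.003 = 21.5547 dB/km
Step 2: TL_spread = 20*log10(23900) = 87.57 dB
Step 3: TL_abs = alpha*R = 21.5547 * 23.9 = 515.16 dB
Step 4: TL_total = 87.57 + 515.16 = 602.73

602.73 dB


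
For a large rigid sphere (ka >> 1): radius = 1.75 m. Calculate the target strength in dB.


TS = 10*log10(1.75^2 / 4) = 10*log10(0.765625) = -1.16

-1.16 dB


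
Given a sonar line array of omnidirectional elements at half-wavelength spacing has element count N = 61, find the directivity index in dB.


DI = 10*log10(61) = 17.85

17.85 dB


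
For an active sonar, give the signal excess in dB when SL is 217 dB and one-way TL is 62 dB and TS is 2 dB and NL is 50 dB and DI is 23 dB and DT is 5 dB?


SE = SL - 2*TL + TS - NL + DI - DT = 217 - 2*62 + (2) - 50 + 23 - 5 = 63

63 dB


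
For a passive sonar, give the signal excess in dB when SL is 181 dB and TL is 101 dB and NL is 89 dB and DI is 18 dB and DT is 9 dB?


SE = SL - TL - NL + DI - DT = 181 - 101 - 89 + 18 - 9 = 0

0 dB


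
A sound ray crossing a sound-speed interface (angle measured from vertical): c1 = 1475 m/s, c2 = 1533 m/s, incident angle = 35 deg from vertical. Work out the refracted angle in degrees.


36.59 deg


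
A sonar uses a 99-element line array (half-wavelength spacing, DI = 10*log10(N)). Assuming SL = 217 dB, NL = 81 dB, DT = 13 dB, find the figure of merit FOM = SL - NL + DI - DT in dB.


Step 1: DI = 10*log10(99) = 19.96 dB
Step 2: FOM = SL - NL + DI - DT = 217 - 81 + 19.96 - 13 = 142.96

142.96 dB


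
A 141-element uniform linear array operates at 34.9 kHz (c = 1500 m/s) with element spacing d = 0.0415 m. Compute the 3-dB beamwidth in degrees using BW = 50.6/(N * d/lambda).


Step 1: lambda = 1500/34900 = 0.04298 m
Step 2: d/lambda = 0.0415/0.04298 = 0.9656
Step 3: BW = 50.6/(N * d/lambda) = 50.6/(141 * 0.9656) = 0.37

0.37 deg


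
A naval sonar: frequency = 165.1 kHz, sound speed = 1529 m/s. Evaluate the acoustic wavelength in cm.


lambda = c/f = 1529 / 165100 = 0.0093 m = 0.93 cm

0.93 cm


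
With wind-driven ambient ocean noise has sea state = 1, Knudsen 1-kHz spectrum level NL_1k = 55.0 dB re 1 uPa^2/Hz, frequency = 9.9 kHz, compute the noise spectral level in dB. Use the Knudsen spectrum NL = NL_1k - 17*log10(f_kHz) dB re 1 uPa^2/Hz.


38.07 dB


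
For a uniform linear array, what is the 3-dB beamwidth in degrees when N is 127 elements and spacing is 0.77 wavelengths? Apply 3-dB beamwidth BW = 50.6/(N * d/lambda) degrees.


0.52 deg


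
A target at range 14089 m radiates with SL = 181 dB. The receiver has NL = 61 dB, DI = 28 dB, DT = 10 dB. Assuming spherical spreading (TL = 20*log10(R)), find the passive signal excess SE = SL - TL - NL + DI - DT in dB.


Step 1: TL = 20*log10(14089) = 82.98 dB
Step 2: SE = 181 - 82.98 - 61 + 28 - 10 = 55.02

55.02 dB


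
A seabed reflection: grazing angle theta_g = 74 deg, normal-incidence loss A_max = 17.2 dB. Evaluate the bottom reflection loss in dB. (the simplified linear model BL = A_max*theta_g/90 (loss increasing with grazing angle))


14.14 dB


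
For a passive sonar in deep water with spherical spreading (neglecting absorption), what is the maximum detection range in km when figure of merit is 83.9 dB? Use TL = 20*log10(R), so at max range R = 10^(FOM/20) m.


At max range FOM = TL, so 20*log10(R) = 83.9
R = 10^(83.9/20) = 15667.51 m = 15.67 km

15.67 km


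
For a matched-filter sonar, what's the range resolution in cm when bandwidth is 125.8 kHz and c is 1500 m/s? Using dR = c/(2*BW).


dR = c/(2*BW) = 1500 / (2 * 125.8e3) = 0.006 m = 0.6 cm

0.6 cm


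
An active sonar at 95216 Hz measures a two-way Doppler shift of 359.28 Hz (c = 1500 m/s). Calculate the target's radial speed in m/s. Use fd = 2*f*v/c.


From fd = 2*f*v/c, v = c*fd/(2*f) = 1500 * 359.28 / (2*95216) = 2.83

2.83 m/s


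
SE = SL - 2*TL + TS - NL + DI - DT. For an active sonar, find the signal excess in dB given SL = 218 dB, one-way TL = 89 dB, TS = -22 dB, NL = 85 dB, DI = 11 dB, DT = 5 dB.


SE = SL - 2*TL + TS - NL + DI - DT = 218 - 2*89 + (-22) - 85 + 11 - 5 = -61

-61 dB


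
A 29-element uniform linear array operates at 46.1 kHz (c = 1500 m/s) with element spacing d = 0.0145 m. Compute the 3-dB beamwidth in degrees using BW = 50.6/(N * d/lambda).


Step 1: lambda = 1500/46100 = 0.03254 m
Step 2: d/lambda = 0.0145/0.03254 = 0.4456
Step 3: BW = 50.6/(N * d/lambda) = 50.6/(29 * 0.4456) = 3.92

3.92 deg


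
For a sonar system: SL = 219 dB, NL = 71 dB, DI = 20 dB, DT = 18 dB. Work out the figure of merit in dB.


150 dB


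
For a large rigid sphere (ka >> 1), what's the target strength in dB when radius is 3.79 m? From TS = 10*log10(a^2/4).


5.55 dB


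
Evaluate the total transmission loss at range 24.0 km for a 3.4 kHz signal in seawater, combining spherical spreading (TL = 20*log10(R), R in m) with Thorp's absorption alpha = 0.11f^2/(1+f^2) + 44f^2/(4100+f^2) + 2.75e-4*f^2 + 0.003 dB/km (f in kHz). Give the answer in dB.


93.15 dB


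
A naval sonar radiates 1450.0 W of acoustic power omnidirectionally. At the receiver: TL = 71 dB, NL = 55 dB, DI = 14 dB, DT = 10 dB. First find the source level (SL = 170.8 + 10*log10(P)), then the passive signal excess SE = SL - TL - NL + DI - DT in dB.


Step 1: SL = 170.8 + 10*log10(1450.0) = 202.41 dB
Step 2: SE = SL - TL - NL + DI - DT = 202.41 - 71 - 55 + 14 - 10 = 80.41

80.41 dB


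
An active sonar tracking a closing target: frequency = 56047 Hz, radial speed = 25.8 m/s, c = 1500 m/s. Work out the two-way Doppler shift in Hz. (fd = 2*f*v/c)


fd = 2*f*v/c = 2 * 56047 * 25.8 / 1500 = 1928.02

1928.02 Hz


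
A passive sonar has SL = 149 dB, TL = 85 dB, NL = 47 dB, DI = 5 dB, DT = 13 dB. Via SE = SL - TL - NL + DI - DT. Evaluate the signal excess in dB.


SE = SL - TL - NL + DI - DT = 149 - 85 - 47 + 5 - 13 = 9

9 dB


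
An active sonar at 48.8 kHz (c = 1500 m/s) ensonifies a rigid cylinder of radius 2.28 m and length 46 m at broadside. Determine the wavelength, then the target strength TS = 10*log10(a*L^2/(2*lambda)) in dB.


Step 1: lambda = c/f = 1500/48800 = 0.03074 m
Step 2: TS = 10*log10(a*L^2/(2*lambda)) = 10*log10(2.28*46^2/(2*0.03074)) = 48.95

48.95 dB


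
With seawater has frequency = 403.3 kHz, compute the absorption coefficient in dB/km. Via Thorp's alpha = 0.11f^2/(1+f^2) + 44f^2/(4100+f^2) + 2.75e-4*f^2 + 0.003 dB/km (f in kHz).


f^2 = 162650.89
alpha = 0.11*162650.89/(1+162650.89) + 44*162650.89/(4100+162650.89) + 2.75e-4*162650.89 + 0.003 = 87.76

87.76 dB/km


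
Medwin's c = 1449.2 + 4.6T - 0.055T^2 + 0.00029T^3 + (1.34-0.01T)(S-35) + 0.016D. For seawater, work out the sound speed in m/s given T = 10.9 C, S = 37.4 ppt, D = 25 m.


c = 1449.2 + 4.6*10.9 - 0.055*10.9^2 + 0.00029*10.9^3 + (1.34 - 0.01*10.9)*(37.4 - 35) + 0.016*25 = 1496.54

1496.54 m/s


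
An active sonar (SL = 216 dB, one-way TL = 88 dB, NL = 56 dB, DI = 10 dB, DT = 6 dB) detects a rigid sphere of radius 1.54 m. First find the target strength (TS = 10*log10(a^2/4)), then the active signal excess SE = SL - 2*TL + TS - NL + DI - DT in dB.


Step 1: TS = 10*log10(1.54^2/4) = -2.27 dB
Step 2: SE = SL - 2*TL + TS - NL + DI - DT = 216 - 2*88 + (-2.27) - 56 + 10 - 6 = -14.27

-14.27 dB


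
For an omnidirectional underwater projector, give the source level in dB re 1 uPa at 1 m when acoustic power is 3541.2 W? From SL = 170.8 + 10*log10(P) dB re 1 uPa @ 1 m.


SL = 170.8 + 10*log10(3541.2) = 170.8 + 35.49 = 206.29

206.29 dB


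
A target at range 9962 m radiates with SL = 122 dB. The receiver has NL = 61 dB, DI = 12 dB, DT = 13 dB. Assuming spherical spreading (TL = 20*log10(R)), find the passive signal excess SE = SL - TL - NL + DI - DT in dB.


-19.97 dB


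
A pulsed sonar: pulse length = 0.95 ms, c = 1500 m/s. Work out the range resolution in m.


dR = c*tau/2 = 1500 * 0.95e-3 / 2 = 0.7125

0.7125 m


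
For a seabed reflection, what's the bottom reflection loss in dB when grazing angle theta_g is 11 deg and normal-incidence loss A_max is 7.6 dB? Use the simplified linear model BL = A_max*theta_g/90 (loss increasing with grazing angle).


0.93 dB


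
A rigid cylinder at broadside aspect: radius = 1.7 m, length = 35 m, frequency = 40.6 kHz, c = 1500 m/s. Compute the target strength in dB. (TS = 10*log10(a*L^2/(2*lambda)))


lambda = 1500/40600 = 0.03695 m
TS = 10*log10(1.7*35^2/(2*0.03695)) = 44.5

44.5 dB


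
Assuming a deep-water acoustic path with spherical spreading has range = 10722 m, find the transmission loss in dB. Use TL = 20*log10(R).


TL = 20*log10(10722) = 80.61

80.61 dB


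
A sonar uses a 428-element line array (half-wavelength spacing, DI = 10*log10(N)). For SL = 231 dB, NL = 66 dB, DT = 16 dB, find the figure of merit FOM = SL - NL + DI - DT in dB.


175.31 dB


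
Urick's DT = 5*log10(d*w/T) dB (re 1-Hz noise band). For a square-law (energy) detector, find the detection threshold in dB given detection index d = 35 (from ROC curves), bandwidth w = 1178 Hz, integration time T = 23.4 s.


16.23 dB


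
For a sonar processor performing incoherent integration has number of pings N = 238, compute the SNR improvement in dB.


Gain = 5*log10(238) = 11.88

11.88 dB


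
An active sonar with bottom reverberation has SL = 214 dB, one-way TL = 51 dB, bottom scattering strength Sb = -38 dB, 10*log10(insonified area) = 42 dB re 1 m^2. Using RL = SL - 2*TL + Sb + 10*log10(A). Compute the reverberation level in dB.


RL = SL - 2*TL + Sb + 10*log10(A) = 214 - 2*51 + (-38) + 42 = 116

116 dB


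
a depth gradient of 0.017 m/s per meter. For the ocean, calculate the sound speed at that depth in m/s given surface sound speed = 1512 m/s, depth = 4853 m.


c = 1512 + 0.017 * 4853 = 1594.501

1594.501 m/s


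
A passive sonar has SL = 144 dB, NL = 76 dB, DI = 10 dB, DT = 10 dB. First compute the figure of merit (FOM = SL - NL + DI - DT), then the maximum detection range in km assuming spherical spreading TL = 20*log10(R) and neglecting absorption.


Step 1: FOM = SL - NL + DI - DT = 144 - 76 + 10 - 10 = 68 dB
Step 2: at max range FOM = TL = 20*log10(R), so R = 10^(68/20) = 2511.89 m = 2.51 km

2.51 km


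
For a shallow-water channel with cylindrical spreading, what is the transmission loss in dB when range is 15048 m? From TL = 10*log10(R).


41.77 dB


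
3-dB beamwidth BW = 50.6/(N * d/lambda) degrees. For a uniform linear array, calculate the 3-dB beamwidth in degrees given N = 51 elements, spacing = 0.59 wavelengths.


1.68 deg


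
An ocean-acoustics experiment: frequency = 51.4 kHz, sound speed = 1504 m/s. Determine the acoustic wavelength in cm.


2.93 cm


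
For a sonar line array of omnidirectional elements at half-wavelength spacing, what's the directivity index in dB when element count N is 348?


DI = 10*log10(348) = 25.42

25.42 dB


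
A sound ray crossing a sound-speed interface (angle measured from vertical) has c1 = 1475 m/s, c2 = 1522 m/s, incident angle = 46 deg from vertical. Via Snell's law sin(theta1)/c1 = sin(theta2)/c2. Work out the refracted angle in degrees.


47.92 deg


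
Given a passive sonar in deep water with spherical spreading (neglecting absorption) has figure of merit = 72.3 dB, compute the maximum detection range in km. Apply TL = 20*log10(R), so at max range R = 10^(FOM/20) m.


At max range FOM = TL, so 20*log10(R) = 72.3
R = 10^(72.3/20) = 4120.98 m = 4.12 km

4.12 km


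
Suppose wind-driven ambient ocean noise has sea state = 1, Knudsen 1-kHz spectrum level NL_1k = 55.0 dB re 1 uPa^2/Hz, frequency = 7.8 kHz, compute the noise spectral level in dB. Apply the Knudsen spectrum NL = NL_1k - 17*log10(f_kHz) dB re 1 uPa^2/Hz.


NL = NL_1k - 17*log10(f_kHz) = 55.0 - 17*log10(7.8) = 55.0 - (15.17) = 39.83

39.83 dB


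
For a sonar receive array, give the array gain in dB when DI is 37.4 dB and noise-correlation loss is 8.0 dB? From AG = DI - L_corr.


29.4 dB


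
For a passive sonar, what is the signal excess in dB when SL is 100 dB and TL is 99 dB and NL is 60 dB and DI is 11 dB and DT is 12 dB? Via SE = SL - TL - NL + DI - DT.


-60 dB


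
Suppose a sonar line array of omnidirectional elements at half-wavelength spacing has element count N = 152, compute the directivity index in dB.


DI = 10*log10(152) = 21.82

21.82 dB


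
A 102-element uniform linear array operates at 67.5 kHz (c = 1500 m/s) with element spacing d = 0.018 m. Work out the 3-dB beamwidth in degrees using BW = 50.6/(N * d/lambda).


Step 1: lambda = 1500/67500 = 0.02222 m
Step 2: d/lambda = 0.018/0.02222 = 0.8101
Step 3: BW = 50.6/(N * d/lambda) = 50.6/(102 * 0.8101) = 0.61

0.61 deg


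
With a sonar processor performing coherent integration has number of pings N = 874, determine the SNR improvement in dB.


Gain = 10*log10(874) = 29.42

29.42 dB


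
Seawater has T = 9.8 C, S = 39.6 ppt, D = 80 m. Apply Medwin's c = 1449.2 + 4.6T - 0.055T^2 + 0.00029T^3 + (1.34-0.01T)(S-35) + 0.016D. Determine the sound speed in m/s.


1496.26 m/s


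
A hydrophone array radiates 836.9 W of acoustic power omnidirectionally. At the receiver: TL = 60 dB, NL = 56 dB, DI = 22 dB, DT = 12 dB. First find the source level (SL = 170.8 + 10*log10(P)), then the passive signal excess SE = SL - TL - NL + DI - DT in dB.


Step 1: SL = 170.8 + 10*log10(836.9) = 200.03 dB
Step 2: SE = SL - TL - NL + DI - DT = 200.03 - 60 - 56 + 22 - 12 = 94.03

94.03 dB


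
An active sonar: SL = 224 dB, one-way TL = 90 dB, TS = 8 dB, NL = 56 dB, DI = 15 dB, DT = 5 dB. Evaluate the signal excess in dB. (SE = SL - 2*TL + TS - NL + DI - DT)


6 dB


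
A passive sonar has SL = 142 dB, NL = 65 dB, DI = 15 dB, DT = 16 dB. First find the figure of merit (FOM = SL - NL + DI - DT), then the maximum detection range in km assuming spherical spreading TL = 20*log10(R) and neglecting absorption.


Step 1: FOM = SL - NL + DI - DT = 142 - 65 + 15 - 16 = 76 dB
Step 2: at max range FOM = TL = 20*log10(R), so R = 10^(76/20) = 6309.57 m = 6.31 km

6.31 km


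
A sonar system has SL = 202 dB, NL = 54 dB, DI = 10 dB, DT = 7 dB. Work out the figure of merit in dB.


FOM = SL - NL + DI - DT = 202 - 54 + 10 - 7 = 151

151 dB


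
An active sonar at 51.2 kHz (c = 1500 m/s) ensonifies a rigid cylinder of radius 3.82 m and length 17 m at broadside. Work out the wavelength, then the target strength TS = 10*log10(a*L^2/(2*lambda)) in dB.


Step 1: lambda = c/f = 1500/51200 = 0.0293 m
Step 2: TS = 10*log10(a*L^2/(2*lambda)) = 10*log10(3.82*17^2/(2*0.0293)) = 42.75

42.75 dB


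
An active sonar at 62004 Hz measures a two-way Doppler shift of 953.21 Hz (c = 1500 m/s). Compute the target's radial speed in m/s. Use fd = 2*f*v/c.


11.53 m/s


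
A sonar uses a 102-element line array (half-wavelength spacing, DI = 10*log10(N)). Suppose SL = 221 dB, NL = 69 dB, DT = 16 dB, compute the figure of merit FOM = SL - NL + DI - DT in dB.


Step 1: DI = 10*log10(102) = 20.09 dB
Step 2: FOM = SL - NL + DI - DT = 221 - 69 + 20.09 - 16 = 156.09

156.09 dB


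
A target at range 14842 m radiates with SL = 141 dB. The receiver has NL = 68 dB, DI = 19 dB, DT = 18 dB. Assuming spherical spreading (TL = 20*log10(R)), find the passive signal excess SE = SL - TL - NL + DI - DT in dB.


Step 1: TL = 20*log10(14842) = 83.43 dB
Step 2: SE = 141 - 83.43 - 68 + 19 - 18 = -9.43

-9.43 dB


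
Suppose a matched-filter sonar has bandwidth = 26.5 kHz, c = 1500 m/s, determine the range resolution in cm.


dR = c/(2*BW) = 1500 / (2 * 26.5e3) = 0.0283 m = 2.83 cm

2.83 cm


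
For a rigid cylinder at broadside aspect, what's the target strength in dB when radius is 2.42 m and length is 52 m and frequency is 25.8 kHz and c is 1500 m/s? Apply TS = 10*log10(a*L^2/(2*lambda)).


47.5 dB


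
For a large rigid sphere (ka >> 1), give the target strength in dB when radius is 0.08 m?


TS = 10*log10(0.08^2 / 4) = 10*log10(0.0016) = -27.96

-27.96 dB


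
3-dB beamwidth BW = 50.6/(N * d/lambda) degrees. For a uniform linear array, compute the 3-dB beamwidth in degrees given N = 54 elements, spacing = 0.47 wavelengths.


BW = 50.6 / (54 * 0.47) = 50.6 / 25.38 = 1.99

1.99 deg


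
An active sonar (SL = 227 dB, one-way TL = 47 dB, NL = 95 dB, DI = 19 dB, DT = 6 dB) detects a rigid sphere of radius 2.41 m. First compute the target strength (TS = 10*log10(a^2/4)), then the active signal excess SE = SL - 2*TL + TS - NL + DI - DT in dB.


Step 1: TS = 10*log10(2.41^2/4) = 1.62 dB
Step 2: SE = SL - 2*TL + TS - NL + DI - DT = 227 - 2*47 + (1.62) - 95 + 19 - 6 = 52.62

52.62 dB


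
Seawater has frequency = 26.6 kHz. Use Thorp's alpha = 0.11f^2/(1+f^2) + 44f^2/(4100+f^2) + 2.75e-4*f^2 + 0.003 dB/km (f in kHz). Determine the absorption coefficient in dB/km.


f^2 = 707.56
alpha = 0.11*707.56/(1+707.56) + 44*707.56/(4100+707.56) + 2.75e-4*707.56 + 0.003 = 6.783

6.783 dB/km


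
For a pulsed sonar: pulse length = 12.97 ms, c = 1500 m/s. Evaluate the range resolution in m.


dR = c*tau/2 = 1500 * 12.97e-3 / 2 = 9.7275

9.7275 m


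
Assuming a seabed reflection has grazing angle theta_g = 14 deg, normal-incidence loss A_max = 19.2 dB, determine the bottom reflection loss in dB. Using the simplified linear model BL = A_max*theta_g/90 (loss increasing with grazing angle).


2.99 dB
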